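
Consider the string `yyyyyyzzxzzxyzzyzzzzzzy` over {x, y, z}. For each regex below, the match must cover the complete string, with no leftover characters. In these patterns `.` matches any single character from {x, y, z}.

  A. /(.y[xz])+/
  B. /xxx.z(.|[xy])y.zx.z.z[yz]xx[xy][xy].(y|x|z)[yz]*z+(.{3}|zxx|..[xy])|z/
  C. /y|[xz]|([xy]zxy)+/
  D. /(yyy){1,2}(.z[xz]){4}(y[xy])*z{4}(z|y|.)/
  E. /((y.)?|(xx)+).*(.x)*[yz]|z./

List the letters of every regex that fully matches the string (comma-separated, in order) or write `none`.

A → no match
B → no match
C → no match
D → match
E → match

D, E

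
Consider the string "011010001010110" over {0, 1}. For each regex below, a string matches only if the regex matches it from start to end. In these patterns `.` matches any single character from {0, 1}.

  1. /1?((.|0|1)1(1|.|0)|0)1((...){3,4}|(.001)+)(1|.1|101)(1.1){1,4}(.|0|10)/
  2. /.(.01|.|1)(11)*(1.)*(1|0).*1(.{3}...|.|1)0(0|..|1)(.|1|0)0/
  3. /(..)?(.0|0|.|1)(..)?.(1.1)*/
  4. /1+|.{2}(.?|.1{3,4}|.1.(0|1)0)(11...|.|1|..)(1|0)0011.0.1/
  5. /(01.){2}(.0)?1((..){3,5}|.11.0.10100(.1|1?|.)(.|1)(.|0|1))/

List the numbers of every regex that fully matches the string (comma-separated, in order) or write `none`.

2, 5

1 → no match
2 → match
3 → no match
4 → no match — must end with "1"
5 → match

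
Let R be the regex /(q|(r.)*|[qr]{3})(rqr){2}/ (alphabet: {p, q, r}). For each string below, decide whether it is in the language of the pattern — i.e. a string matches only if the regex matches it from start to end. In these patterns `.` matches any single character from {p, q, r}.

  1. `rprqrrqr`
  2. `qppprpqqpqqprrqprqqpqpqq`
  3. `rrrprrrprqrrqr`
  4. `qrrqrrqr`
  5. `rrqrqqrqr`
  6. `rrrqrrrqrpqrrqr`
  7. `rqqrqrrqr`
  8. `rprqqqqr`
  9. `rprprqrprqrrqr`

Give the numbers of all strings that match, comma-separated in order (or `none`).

1, 3, 7, 9

1 → match
2 → no match — must end with `rqr`
3 → match
4 → no match
5 → no match
6 → no match
7 → match
8 → no match — must end with `rqr`
9 → match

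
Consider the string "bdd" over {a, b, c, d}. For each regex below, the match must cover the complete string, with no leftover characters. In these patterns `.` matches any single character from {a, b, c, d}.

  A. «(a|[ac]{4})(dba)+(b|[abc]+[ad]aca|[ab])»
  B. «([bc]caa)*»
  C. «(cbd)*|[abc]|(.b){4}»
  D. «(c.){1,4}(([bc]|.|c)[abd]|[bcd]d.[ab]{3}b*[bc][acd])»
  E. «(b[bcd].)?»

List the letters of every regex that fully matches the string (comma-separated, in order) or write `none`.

A → no match
B → no match
C → no match
D → no match — must start with "c"
E → match

E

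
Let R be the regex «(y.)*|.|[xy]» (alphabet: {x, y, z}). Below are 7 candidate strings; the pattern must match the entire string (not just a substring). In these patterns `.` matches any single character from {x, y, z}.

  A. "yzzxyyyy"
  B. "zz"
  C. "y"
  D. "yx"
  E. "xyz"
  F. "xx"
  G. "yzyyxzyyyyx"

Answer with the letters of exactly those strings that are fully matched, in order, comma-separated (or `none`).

A → no match
B → no match
C → match
D → match
E → no match
F → no match
G → no match

C, D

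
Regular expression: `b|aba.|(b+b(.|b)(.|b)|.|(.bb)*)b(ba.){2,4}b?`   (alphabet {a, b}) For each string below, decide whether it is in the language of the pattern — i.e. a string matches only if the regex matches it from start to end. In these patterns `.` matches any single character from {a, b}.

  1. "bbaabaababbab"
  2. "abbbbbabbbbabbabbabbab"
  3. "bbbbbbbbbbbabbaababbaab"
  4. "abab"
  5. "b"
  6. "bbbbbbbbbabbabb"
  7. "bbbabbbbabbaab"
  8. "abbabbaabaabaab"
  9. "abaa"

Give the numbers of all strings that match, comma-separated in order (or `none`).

1 → match
2 → match
3 → match
4. "abab" → match
5. "b" → match
6 → match
7 → match
8 → match
9. "abaa" → match

1, 2, 3, 4, 5, 6, 7, 8, 9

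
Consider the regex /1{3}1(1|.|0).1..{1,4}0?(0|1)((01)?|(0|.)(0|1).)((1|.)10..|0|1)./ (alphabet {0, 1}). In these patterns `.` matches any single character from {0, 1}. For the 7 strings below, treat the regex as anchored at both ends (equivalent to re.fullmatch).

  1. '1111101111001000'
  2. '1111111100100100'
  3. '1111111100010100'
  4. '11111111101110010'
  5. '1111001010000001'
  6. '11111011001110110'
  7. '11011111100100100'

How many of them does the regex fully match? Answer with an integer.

1 → match
2 → match
3 → match
4 → match
5 → match
6 → match
7 → no match
Total matched: 6

6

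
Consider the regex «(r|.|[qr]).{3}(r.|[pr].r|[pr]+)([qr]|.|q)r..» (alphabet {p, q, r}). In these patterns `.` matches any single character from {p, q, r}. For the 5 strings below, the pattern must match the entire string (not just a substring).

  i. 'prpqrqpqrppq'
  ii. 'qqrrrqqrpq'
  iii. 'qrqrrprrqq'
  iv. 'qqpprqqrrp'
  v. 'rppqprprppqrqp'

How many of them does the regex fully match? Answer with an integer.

4

i → no match
ii → match
iii → match
iv → match
v → match
Total matched: 4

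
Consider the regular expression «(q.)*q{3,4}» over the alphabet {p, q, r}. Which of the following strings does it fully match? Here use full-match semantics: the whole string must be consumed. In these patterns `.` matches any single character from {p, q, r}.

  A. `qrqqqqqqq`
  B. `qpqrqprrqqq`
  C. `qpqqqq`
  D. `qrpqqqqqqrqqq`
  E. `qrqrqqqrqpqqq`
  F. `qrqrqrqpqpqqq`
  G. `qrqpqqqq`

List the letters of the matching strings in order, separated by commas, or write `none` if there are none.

A, C, E, F, G

A. `qrqqqqqqq` → match
B. `qpqrqprrqqq` → no match
C. `qpqqqq` → match
D → no match
E → match
F → match
G. `qrqpqqqq` → match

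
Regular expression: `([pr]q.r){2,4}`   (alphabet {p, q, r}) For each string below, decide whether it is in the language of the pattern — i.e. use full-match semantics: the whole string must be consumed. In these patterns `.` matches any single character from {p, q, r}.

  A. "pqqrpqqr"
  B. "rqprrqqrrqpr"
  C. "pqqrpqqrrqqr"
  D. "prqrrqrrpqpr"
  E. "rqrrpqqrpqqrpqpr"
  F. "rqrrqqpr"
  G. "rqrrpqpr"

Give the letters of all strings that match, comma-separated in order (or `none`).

A, B, C, E, G

A. "pqqrpqqr" → match
B. "rqprrqqrrqpr" → match
C. "pqqrpqqrrqqr" → match
D. "prqrrqrrpqpr" → no match
E → match
F. "rqrrqqpr" → no match
G. "rqrrpqpr" → match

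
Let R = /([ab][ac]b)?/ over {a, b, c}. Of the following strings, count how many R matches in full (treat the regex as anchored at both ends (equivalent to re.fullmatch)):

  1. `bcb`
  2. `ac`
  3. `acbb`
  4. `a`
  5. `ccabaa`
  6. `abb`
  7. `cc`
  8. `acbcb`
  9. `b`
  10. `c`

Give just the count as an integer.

1 → match
2 → no match
3 → no match
4 → no match
5 → no match
6 → no match
7 → no match
8 → no match
9 → no match
10 → no match
Total matched: 1

1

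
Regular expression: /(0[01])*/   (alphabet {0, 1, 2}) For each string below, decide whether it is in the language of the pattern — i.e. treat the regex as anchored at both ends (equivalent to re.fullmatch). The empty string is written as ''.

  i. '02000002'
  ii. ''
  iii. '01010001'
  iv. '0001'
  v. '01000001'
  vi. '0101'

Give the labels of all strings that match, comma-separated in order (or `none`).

i → no match
ii → match
iii → match
iv → match
v → match
vi → match

ii, iii, iv, v, vi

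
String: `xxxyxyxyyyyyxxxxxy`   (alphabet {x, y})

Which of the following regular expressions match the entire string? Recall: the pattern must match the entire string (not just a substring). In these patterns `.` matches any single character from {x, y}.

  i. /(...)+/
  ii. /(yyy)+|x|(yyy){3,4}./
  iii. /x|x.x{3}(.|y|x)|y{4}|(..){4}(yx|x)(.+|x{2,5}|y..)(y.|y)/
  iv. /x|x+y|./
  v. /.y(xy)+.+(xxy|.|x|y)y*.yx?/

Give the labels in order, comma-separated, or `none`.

i

i → match
ii → no match
iii → no match
iv → no match
v → no match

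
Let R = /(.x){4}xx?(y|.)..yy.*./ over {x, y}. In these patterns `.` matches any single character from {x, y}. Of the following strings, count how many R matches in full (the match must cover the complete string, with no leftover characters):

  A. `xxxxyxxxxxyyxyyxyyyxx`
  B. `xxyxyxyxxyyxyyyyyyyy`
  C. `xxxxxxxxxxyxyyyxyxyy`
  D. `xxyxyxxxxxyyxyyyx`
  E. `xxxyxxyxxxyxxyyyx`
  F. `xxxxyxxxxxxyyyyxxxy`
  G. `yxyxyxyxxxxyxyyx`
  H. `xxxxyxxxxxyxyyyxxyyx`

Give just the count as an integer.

7

A → match
B → match
C → match
D → match
E → no match
F → match
G → match
H → match
Total matched: 7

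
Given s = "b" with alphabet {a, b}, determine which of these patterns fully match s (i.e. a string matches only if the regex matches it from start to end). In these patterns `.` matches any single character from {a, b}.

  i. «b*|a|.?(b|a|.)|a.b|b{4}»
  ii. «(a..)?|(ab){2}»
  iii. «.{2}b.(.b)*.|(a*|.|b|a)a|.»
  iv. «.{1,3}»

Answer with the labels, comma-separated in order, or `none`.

i, iii, iv

i → match
ii → no match
iii → match
iv → match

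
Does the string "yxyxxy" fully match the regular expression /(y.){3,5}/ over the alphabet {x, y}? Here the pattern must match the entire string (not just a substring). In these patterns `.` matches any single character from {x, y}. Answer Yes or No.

No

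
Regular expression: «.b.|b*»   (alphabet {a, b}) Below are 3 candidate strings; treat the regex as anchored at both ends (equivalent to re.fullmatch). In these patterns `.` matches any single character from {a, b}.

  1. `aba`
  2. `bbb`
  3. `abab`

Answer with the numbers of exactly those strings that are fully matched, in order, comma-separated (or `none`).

1. `aba` → match
2. `bbb` → match
3. `abab` → no match

1, 2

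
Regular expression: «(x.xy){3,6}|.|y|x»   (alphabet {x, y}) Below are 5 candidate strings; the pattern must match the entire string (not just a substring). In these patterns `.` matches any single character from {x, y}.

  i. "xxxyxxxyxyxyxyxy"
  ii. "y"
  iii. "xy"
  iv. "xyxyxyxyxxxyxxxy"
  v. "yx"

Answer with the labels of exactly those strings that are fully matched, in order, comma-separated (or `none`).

i → match
ii → match
iii → no match
iv → match
v → no match

i, ii, iv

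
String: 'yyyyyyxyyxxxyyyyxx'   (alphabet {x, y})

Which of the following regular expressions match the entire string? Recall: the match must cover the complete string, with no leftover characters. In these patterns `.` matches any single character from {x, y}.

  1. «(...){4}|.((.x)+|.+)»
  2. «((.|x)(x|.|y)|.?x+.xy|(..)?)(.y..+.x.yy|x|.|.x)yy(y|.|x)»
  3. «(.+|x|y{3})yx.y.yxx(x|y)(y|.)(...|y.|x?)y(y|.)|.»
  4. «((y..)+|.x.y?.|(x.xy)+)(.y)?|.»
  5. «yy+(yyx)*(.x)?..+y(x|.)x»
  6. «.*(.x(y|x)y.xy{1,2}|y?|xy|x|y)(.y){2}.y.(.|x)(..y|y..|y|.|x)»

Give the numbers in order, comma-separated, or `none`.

1, 5

1 → match
2 → no match
3 → no match
4 → no match
5 → match
6 → no match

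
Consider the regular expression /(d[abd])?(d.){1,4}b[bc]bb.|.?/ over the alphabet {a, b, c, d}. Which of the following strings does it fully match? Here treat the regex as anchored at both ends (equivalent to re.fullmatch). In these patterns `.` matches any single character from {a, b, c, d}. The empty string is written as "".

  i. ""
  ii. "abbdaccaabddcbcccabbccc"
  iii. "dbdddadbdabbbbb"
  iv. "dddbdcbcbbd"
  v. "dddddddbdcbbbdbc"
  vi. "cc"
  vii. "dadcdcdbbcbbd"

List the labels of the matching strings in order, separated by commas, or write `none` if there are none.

i → match
ii → no match
iii → match
iv → match
v → no match
vi → no match
vii → match

i, iii, iv, vii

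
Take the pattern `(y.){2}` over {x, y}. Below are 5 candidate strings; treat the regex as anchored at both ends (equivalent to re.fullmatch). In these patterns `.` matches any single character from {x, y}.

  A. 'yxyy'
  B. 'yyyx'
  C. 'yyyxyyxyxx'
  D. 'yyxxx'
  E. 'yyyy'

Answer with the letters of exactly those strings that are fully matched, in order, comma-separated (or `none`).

A → match
B → match
C → no match
D → no match
E → match

A, B, E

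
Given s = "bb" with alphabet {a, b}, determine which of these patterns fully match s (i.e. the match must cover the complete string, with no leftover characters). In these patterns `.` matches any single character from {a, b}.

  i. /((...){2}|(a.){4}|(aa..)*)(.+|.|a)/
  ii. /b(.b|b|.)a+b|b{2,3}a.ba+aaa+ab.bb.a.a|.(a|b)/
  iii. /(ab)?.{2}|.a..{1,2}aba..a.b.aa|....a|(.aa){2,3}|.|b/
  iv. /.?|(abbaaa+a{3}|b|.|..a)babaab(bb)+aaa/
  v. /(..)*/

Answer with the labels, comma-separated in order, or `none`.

i, ii, iii, v

i → match
ii → match
iii → match
iv → no match
v → match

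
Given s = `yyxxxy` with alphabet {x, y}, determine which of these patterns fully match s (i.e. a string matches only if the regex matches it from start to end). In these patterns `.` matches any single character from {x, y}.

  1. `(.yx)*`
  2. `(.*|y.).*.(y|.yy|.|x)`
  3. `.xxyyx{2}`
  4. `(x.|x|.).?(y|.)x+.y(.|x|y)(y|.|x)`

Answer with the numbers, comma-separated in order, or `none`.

2

1 → no match
2 → match
3 → no match — must end with `x`
4 → no match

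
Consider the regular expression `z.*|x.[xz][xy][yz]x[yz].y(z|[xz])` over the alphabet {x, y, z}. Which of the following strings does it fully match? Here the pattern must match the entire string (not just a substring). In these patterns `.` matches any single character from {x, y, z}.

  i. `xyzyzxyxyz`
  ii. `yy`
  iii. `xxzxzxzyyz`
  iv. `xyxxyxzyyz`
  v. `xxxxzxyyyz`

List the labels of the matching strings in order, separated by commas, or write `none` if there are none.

i, iii, iv, v

i → match
ii → no match
iii → match
iv → match
v → match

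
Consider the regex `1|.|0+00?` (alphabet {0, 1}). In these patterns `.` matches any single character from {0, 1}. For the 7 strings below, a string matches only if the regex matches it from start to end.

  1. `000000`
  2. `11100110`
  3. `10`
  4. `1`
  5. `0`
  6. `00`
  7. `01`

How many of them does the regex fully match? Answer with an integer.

4

1 → match
2 → no match
3 → no match
4 → match
5 → match
6 → match
7 → no match
Total matched: 4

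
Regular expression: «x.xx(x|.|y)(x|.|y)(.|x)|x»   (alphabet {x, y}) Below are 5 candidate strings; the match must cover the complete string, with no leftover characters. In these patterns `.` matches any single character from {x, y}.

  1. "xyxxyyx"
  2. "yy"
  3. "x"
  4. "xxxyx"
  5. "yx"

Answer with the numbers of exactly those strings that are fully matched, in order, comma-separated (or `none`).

1 → match
2 → no match — must start with "x"
3 → match
4 → no match
5 → no match — must start with "x"

1, 3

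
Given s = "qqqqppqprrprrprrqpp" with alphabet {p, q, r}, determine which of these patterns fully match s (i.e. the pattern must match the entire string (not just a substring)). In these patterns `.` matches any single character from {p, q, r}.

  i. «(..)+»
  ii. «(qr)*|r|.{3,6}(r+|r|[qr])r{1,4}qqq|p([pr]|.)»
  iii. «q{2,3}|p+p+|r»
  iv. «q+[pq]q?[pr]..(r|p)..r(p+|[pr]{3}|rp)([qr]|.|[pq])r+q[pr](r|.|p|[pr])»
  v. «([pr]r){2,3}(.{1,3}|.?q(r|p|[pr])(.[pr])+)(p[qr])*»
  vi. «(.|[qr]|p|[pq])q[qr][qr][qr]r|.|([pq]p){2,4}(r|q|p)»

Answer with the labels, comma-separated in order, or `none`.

iv

i → no match
ii → no match
iii → no match
iv → match
v → no match
vi → no match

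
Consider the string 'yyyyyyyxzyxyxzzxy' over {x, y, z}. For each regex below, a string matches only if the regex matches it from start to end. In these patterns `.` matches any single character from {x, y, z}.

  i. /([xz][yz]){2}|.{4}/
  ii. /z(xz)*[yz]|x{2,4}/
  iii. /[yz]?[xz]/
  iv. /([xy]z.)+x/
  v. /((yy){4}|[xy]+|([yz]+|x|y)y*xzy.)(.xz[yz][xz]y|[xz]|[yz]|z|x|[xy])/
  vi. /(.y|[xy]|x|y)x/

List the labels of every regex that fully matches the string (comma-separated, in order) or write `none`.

i → no match
ii → no match
iii → no match
iv → no match — must end with 'x'
v → match
vi → no match — must end with 'x'

v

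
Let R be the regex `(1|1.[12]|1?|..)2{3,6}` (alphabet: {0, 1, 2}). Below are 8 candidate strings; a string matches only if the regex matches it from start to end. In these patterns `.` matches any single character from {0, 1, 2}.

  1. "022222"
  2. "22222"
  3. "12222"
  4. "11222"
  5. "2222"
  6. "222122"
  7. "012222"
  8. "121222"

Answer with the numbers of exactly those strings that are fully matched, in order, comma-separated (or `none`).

1, 2, 3, 4, 5, 7, 8

1 → match
2 → match
3 → match
4 → match
5 → match
6 → no match
7 → match
8 → match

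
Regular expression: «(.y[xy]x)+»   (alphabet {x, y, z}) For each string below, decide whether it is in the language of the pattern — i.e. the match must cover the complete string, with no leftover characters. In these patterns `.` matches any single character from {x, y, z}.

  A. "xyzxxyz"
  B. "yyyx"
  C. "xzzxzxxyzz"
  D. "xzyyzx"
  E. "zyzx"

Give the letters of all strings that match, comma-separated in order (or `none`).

A → no match — must end with "x"
B → match
C → no match — must end with "x"
D → no match
E → no match

B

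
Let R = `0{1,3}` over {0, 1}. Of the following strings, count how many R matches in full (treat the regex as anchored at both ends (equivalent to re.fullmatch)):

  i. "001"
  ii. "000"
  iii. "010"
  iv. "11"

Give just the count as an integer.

1

i → no match — must end with "0"
ii → match
iii → no match
iv → no match — must start with "0"
Total matched: 1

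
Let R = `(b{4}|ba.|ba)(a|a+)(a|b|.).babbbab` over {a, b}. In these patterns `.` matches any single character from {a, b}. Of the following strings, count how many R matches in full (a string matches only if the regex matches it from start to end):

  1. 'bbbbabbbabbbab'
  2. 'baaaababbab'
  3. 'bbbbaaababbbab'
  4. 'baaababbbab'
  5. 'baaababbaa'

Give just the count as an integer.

2

1 → match
2. 'baaaababbab' → no match — must end with 'babbbab'
3 → match
4. 'baaababbbab' → no match
5. 'baaababbaa' → no match — must end with 'babbbab'
Total matched: 2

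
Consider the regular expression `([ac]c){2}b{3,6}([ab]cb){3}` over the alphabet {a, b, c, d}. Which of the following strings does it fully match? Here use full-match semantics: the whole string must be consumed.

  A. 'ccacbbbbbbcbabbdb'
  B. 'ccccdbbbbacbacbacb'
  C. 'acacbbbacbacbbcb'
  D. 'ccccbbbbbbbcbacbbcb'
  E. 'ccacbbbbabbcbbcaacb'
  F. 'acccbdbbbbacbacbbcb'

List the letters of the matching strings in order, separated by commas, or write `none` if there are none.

A → no match — must end with 'cb'
B → no match
C → match
D → match
E → no match
F → no match

C, D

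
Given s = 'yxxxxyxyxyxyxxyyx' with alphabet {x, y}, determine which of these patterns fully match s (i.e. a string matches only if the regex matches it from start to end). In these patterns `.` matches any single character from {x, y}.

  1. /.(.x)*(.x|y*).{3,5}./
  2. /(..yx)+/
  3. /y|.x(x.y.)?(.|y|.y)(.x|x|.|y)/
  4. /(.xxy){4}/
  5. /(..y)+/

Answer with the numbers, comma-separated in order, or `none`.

1

1 → match
2 → no match
3 → no match
4 → no match — must end with 'xxy'
5 → no match — must end with 'y'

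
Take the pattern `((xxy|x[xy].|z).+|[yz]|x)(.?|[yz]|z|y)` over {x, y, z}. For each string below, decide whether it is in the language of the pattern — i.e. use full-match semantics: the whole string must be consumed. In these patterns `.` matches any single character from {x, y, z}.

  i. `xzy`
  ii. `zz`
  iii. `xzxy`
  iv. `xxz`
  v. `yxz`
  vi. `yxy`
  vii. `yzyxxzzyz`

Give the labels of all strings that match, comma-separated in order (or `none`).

ii

i → no match
ii → match
iii → no match
iv → no match
v → no match
vi → no match
vii → no match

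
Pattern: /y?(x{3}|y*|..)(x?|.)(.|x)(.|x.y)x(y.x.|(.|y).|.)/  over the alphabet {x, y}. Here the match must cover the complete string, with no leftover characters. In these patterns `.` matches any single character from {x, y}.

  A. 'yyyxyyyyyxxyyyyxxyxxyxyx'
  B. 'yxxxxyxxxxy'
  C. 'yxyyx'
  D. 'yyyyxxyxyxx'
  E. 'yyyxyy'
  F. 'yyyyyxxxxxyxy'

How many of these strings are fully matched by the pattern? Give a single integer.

A → no match
B → no match
C → no match
D → no match
E → match
F → no match
Total matched: 1

1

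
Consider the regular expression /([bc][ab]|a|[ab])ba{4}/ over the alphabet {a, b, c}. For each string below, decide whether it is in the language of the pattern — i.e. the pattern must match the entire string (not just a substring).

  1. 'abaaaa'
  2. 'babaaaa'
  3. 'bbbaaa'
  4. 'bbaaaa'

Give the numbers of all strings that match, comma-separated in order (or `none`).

1 → match
2 → match
3 → no match
4 → match

1, 2, 4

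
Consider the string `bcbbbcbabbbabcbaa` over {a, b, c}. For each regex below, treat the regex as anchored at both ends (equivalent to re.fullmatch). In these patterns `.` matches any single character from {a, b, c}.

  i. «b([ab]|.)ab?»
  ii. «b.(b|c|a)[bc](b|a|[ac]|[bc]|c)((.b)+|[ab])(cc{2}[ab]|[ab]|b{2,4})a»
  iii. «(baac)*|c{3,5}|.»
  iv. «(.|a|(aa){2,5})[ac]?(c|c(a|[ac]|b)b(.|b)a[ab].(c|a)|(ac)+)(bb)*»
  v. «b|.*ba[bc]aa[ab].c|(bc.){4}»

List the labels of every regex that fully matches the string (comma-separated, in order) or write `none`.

i → no match
ii → match
iii → no match
iv → no match
v → no match

ii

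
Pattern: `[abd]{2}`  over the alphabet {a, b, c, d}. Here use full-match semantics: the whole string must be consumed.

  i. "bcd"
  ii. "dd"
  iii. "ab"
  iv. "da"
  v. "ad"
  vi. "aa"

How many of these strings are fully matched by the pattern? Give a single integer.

5

i → no match
ii → match
iii → match
iv → match
v → match
vi → match
Total matched: 5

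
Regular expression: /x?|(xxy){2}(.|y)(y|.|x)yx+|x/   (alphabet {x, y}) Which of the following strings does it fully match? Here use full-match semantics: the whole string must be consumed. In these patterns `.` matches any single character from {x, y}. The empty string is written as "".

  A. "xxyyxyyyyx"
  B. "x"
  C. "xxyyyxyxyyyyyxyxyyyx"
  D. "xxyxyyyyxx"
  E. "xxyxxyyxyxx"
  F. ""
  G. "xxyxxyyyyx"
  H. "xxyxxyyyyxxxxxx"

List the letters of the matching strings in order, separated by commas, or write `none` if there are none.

A → no match
B → match
C → no match
D → no match
E → match
F → match
G → match
H → match

B, E, F, G, H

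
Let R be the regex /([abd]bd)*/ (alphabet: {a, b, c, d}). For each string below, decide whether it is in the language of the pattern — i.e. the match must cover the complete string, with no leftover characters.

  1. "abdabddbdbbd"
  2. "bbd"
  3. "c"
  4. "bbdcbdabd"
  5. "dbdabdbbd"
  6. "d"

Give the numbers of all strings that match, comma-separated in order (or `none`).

1, 2, 5

1 → match
2 → match
3 → no match
4 → no match
5 → match
6 → no match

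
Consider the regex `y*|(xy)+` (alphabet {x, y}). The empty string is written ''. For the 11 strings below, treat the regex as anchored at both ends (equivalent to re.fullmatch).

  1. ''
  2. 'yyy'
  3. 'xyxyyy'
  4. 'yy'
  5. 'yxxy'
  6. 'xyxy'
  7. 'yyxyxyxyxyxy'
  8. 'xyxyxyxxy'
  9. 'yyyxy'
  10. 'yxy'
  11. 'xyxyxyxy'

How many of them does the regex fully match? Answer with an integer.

5

1 → match
2 → match
3 → no match
4 → match
5 → no match
6 → match
7 → no match
8 → no match
9 → no match
10 → no match
11 → match
Total matched: 5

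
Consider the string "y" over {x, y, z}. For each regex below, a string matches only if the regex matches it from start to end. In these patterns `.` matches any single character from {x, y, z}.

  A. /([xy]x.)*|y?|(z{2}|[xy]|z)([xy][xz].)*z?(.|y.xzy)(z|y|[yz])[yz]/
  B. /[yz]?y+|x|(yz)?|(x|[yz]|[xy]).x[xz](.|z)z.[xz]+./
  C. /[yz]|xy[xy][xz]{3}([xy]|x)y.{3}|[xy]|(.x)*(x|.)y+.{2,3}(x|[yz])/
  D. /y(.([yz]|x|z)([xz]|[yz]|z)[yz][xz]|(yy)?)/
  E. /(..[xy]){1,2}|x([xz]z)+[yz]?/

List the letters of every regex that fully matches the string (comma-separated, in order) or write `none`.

A, B, C, D

A → match
B → match
C → match
D → match
E → no match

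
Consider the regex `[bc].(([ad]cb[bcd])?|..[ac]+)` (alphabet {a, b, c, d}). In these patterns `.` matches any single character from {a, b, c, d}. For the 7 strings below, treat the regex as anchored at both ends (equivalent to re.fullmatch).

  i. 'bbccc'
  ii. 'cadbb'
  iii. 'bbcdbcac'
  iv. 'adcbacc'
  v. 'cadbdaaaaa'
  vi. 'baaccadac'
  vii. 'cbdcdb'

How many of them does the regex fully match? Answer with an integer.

1

i → match
ii → no match
iii → no match
iv → no match
v → no match
vi → no match
vii → no match
Total matched: 1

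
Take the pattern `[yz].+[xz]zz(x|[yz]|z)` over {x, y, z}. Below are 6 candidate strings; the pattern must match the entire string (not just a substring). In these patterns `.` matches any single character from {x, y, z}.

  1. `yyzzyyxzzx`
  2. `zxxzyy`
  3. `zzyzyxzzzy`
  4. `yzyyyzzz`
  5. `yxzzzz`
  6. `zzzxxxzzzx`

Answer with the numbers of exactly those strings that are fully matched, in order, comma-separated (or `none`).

1 → match
2 → no match
3 → match
4 → no match
5 → match
6 → match

1, 3, 5, 6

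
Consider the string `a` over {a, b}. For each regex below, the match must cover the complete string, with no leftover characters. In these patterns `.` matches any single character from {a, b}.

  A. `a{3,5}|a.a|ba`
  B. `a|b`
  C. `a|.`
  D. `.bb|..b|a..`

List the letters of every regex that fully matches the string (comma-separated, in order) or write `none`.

A → no match
B → match
C → match
D → no match

B, C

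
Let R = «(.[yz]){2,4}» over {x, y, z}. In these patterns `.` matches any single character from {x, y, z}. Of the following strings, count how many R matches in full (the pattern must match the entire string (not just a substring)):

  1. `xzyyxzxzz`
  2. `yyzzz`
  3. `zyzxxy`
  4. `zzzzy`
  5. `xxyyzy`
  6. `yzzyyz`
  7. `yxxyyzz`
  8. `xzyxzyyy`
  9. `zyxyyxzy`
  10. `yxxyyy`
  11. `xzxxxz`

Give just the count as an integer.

1

1 → no match
2 → no match
3 → no match
4 → no match
5 → no match
6 → match
7 → no match
8 → no match
9 → no match
10 → no match
11 → no match
Total matched: 1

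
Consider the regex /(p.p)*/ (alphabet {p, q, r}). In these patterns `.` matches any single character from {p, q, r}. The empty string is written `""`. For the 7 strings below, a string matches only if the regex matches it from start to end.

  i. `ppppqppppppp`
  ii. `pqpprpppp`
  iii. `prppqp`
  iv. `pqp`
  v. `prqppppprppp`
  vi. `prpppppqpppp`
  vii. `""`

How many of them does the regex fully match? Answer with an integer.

6

i. `ppppqppppppp` → match
ii. `pqpprpppp` → match
iii. `prppqp` → match
iv. `pqp` → match
v. `prqppppprppp` → no match
vi. `prpppppqpppp` → match
vii. `""` → match
Total matched: 6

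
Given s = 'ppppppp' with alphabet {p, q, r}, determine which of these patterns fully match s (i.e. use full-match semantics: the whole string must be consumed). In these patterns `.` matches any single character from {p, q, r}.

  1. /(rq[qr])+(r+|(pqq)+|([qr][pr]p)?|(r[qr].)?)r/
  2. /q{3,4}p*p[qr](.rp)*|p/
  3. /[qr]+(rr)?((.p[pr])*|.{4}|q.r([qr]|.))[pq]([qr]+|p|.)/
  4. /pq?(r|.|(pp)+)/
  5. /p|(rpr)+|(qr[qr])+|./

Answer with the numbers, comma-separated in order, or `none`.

1 → no match — must start with 'rq'
2 → no match
3 → no match
4 → match
5 → no match

4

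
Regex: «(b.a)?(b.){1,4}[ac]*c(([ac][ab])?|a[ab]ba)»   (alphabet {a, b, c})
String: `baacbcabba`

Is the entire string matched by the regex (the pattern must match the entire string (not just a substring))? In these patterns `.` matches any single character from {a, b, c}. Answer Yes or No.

No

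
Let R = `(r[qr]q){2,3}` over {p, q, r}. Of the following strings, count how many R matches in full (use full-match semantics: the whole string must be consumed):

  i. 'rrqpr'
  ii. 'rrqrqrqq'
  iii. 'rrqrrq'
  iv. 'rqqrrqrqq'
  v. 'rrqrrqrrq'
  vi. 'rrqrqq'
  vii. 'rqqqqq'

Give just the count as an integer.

i → no match — must end with 'q'
ii → no match
iii → match
iv → match
v → match
vi → match
vii → no match
Total matched: 4

4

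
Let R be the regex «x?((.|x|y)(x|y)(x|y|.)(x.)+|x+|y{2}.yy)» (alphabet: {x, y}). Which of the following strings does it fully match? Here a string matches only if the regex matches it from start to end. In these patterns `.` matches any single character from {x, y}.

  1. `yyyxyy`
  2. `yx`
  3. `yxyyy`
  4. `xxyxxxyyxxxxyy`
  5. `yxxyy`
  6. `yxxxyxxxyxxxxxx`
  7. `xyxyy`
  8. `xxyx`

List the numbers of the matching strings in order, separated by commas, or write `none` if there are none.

1 → no match
2 → no match
3 → no match
4 → no match
5 → no match
6 → match
7 → no match
8 → no match

6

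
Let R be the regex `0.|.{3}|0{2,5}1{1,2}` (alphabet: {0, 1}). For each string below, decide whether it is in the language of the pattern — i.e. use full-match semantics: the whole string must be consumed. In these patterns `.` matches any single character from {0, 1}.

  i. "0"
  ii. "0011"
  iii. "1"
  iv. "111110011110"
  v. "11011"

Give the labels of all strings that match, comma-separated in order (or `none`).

i. "0" → no match
ii. "0011" → match
iii. "1" → no match
iv. "111110011110" → no match
v. "11011" → no match

ii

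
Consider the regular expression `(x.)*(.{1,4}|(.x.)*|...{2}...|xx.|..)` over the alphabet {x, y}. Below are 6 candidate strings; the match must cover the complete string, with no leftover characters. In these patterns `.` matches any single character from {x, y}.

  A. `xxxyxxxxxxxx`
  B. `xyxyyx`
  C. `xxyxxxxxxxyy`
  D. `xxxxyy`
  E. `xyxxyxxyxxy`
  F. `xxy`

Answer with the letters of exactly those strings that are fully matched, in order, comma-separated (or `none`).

A, B, D, E, F

A → match
B → match
C → no match
D → match
E → match
F → match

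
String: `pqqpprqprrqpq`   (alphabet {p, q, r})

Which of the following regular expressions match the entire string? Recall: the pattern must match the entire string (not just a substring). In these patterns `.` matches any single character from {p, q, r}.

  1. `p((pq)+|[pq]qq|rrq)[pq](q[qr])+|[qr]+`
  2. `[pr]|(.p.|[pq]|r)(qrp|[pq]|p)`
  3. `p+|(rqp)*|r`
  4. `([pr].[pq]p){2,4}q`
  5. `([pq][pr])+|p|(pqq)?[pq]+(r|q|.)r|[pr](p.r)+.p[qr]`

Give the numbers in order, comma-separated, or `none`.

4

1 → no match
2 → no match
3 → no match
4 → match
5 → no match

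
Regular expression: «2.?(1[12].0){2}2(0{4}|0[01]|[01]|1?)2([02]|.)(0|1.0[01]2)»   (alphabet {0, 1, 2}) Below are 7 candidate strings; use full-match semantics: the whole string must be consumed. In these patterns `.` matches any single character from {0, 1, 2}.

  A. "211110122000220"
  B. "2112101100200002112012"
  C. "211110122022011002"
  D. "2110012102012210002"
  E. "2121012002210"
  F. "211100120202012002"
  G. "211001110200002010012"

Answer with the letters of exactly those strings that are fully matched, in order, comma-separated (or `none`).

B, C, D, E, G

A → no match
B → match
C → match
D → match
E → match
F → no match
G → match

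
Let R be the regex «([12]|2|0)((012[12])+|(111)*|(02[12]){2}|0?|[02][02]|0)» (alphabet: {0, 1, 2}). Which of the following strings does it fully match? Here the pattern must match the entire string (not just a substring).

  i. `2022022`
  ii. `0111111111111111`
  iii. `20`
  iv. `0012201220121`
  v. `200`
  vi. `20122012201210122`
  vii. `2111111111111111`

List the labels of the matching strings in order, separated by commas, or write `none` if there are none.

i → match
ii → match
iii → match
iv → match
v → match
vi → match
vii → match

i, ii, iii, iv, v, vi, vii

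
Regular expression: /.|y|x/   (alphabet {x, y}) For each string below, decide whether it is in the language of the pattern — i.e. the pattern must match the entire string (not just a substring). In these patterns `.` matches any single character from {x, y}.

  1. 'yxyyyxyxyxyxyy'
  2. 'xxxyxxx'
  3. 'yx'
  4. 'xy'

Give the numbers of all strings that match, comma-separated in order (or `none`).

1 → no match
2 → no match
3 → no match
4 → no match

none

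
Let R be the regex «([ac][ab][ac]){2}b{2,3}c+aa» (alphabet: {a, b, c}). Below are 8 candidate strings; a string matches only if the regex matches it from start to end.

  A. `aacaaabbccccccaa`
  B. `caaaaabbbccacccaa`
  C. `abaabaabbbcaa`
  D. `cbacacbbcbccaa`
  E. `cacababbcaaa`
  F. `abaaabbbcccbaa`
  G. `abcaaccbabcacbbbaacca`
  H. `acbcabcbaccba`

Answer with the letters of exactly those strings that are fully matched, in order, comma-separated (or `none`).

A → match
B → no match
C → no match
D → no match
E → no match — must end with `caa`
F → no match — must end with `caa`
G → no match — must end with `caa`
H → no match — must end with `caa`

A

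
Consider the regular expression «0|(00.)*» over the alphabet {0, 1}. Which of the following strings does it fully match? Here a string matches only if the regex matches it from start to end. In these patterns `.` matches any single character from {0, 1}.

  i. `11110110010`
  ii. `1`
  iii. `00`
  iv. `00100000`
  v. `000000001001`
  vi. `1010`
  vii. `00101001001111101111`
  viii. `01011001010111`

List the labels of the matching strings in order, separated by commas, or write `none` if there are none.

i → no match
ii → no match
iii → no match
iv → no match
v → match
vi → no match
vii → no match
viii → no match

v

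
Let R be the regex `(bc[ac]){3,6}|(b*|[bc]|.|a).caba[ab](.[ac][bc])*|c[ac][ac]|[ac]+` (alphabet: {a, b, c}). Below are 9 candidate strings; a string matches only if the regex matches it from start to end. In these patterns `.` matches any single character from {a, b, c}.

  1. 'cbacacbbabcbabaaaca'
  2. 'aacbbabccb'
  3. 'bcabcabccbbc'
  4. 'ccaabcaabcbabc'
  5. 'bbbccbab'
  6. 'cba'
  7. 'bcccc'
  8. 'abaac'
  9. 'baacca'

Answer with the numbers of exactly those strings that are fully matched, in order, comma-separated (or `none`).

1 → no match
2 → no match
3 → no match
4 → no match
5 → no match
6 → no match
7 → no match
8 → no match
9 → no match

none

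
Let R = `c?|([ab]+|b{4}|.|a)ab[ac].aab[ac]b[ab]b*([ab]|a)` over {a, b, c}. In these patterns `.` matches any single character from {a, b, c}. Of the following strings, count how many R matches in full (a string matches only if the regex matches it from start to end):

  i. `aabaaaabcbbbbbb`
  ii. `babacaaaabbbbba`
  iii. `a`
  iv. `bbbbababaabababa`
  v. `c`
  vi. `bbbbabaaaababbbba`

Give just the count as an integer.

4

i → match
ii → no match
iii. `a` → no match
iv → match
v. `c` → match
vi → match
Total matched: 4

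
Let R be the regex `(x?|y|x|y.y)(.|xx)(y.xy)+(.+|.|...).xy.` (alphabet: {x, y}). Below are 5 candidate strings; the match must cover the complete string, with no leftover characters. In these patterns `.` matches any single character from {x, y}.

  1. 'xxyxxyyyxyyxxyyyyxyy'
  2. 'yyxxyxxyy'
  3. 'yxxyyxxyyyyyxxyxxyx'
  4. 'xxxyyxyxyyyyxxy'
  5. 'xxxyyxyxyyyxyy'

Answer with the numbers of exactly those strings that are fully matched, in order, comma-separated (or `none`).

1, 5

1 → match
2 → no match
3 → no match
4 → no match
5 → match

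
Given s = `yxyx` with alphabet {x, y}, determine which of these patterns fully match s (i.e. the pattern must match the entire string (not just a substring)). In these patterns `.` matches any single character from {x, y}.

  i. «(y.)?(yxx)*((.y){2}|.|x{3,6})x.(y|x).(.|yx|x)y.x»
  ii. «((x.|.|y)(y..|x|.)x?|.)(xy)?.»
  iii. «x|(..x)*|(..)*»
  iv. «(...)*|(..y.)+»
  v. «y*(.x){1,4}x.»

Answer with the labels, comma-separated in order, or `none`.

ii, iii, iv

i → no match
ii → match
iii → match
iv → match
v → no match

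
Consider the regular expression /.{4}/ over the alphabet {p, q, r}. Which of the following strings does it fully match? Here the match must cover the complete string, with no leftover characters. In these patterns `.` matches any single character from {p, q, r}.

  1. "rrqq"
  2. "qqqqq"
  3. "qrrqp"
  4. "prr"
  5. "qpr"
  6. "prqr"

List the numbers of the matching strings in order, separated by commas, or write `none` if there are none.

1 → match
2 → no match
3 → no match
4 → no match
5 → no match
6 → match

1, 6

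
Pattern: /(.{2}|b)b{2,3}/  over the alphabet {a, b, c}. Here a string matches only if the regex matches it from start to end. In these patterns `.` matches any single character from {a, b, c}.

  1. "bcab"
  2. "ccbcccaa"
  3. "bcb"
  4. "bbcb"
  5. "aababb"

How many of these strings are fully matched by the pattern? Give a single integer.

1 → no match
2 → no match — must end with "b"
3 → no match
4 → no match
5 → no match
Total matched: 0

0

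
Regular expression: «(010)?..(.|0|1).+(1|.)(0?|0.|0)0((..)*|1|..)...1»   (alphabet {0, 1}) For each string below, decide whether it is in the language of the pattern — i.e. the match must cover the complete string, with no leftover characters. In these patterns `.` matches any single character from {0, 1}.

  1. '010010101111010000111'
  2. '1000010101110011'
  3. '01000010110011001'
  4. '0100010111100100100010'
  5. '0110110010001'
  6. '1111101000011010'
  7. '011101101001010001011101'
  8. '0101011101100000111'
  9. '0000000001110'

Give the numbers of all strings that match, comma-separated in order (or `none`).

1, 3, 5, 7, 8

1 → match
2 → no match
3 → match
4 → no match — must end with '1'
5 → match
6 → no match — must end with '1'
7 → match
8 → match
9 → no match — must end with '1'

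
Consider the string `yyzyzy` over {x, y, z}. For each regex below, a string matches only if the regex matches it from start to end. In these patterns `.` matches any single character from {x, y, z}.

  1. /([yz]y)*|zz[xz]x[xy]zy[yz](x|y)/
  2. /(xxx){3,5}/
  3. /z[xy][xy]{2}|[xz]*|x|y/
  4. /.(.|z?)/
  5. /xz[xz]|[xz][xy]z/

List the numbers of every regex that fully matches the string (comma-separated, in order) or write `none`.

1 → match
2 → no match — must start with `xxx`
3 → no match
4 → no match
5 → no match

1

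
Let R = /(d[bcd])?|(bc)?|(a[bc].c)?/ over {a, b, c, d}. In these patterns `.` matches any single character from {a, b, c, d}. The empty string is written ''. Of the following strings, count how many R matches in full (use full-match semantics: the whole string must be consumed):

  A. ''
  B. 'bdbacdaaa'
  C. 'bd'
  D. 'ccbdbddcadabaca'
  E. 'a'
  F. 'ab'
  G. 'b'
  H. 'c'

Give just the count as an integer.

1

A → match
B → no match
C → no match
D → no match
E → no match
F → no match
G → no match
H → no match
Total matched: 1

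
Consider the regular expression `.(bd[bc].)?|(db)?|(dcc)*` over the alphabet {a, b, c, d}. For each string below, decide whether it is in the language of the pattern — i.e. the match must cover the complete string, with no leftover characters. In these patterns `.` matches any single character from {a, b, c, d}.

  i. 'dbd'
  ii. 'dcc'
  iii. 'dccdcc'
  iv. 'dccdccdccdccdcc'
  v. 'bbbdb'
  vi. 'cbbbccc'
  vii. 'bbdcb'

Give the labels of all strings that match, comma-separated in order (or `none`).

ii, iii, iv, vii

i. 'dbd' → no match
ii. 'dcc' → match
iii. 'dccdcc' → match
iv → match
v. 'bbbdb' → no match
vi. 'cbbbccc' → no match
vii. 'bbdcb' → match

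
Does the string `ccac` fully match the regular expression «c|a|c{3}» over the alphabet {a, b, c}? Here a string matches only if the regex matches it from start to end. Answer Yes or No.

No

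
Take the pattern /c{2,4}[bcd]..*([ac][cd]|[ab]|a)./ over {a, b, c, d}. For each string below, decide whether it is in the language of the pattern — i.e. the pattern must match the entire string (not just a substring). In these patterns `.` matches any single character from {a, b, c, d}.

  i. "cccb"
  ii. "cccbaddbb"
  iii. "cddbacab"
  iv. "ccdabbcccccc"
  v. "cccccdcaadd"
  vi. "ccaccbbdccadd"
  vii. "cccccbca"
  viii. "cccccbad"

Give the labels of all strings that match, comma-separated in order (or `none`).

ii, iv, v, viii

i → no match
ii → match
iii → no match
iv → match
v → match
vi → no match
vii → no match
viii → match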